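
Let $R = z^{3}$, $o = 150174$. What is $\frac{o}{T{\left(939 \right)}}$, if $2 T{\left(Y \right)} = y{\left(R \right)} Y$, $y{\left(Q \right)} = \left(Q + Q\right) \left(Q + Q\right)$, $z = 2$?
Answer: $\frac{25029}{20032} \approx 1.2495$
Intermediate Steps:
$R = 8$ ($R = 2^{3} = 8$)
$y{\left(Q \right)} = 4 Q^{2}$ ($y{\left(Q \right)} = 2 Q 2 Q = 4 Q^{2}$)
$T{\left(Y \right)} = 128 Y$ ($T{\left(Y \right)} = \frac{4 \cdot 8^{2} Y}{2} = \frac{4 \cdot 64 Y}{2} = \frac{256 Y}{2} = 128 Y$)
$\frac{o}{T{\left(939 \right)}} = \frac{150174}{128 \cdot 939} = \frac{150174}{120192} = 150174 \cdot \frac{1}{120192} = \frac{25029}{20032}$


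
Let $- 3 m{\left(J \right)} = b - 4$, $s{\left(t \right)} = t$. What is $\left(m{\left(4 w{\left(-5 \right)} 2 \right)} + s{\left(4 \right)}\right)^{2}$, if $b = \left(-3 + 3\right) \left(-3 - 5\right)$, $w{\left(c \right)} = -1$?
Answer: $\frac{256}{9} \approx 28.444$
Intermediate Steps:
$b = 0$ ($b = 0 \left(-8\right) = 0$)
$m{\left(J \right)} = \frac{4}{3}$ ($m{\left(J \right)} = - \frac{0 - 4}{3} = \left(- \frac{1}{3}\right) \left(-4\right) = \frac{4}{3}$)
$\left(m{\left(4 w{\left(-5 \right)} 2 \right)} + s{\left(4 \right)}\right)^{2} = \left(\frac{4}{3} + 4\right)^{2} = \left(\frac{16}{3}\right)^{2} = \frac{256}{9}$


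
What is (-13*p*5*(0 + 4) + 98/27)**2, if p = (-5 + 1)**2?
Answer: 12593777284/729 ≈ 1.7275e+7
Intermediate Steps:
p = 16 (p = (-4)**2 = 16)
(-13*p*5*(0 + 4) + 98/27)**2 = (-208*5*(0 + 4) + 98/27)**2 = (-208*5*4 + 98*(1/27))**2 = (-208*20 + 98/27)**2 = (-13*320 + 98/27)**2 = (-4160 + 98/27)**2 = (-112222/27)**2 = 12593777284/729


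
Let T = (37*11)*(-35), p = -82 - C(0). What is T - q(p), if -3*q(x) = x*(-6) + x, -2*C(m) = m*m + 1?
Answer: -84655/6 ≈ -14109.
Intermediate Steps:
C(m) = -1/2 - m**2/2 (C(m) = -(m*m + 1)/2 = -(m**2 + 1)/2 = -(1 + m**2)/2 = -1/2 - m**2/2)
p = -163/2 (p = -82 - (-1/2 - 1/2*0**2) = -82 - (-1/2 - 1/2*0) = -82 - (-1/2 + 0) = -82 - 1*(-1/2) = -82 + 1/2 = -163/2 ≈ -81.500)
q(x) = 5*x/3 (q(x) = -(x*(-6) + x)/3 = -(-6*x + x)/3 = -(-5)*x/3 = 5*x/3)
T = -14245 (T = 407*(-35) = -14245)
T - q(p) = -14245 - 5*(-163)/(3*2) = -14245 - 1*(-815/6) = -14245 + 815/6 = -84655/6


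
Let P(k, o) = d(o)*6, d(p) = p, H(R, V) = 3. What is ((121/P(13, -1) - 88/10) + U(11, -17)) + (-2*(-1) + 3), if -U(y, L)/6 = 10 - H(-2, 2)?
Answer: -1979/30 ≈ -65.967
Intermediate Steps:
P(k, o) = 6*o (P(k, o) = o*6 = 6*o)
U(y, L) = -42 (U(y, L) = -6*(10 - 1*3) = -6*(10 - 3) = -6*7 = -42)
((121/P(13, -1) - 88/10) + U(11, -17)) + (-2*(-1) + 3) = ((121/((6*(-1))) - 88/10) - 42) + (-2*(-1) + 3) = ((121/(-6) - 88*⅒) - 42) + (2 + 3) = ((121*(-⅙) - 44/5) - 42) + 5 = ((-121/6 - 44/5) - 42) + 5 = (-869/30 - 42) + 5 = -2129/30 + 5 = -1979/30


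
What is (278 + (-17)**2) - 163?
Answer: 404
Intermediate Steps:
(278 + (-17)**2) - 163 = (278 + 289) - 163 = 567 - 163 = 404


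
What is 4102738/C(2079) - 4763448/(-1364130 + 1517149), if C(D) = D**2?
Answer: -19960973380946/661384995579 ≈ -30.181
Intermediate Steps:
4102738/C(2079) - 4763448/(-1364130 + 1517149) = 4102738/(2079**2) - 4763448/(-1364130 + 1517149) = 4102738/4322241 - 4763448/153019 = -19960973380946/661384995579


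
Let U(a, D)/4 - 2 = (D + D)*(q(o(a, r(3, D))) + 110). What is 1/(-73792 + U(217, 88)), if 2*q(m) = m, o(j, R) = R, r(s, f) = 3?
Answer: 1/4712 ≈ 0.00021222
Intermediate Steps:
q(m) = m/2
U(a, D) = 8 + 892*D (U(a, D) = 8 + 4*((D + D)*((½)*3 + 110)) = 8 + 4*((2*D)*(3/2 + 110)) = 8 + 4*((2*D)*(223/2)) = 8 + 4*(223*D) = 8 + 892*D)
1/(-73792 + U(217, 88)) = 1/(-73792 + (8 + 892*88)) = 1/(-73792 + (8 + 78496)) = 1/(-73792 + 78504) = 1/4712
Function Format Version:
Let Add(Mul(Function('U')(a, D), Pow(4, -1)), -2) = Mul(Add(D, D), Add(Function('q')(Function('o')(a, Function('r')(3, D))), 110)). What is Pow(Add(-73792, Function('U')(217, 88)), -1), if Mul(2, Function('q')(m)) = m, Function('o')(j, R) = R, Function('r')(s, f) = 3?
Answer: Rational(1, 4712) ≈ 0.00021222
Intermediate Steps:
Function('q')(m) = Mul(Rational(1, 2), m)
Function('U')(a, D) = Add(8, Mul(892, D)) (Function('U')(a, D) = Add(8, Mul(4, Mul(Add(D, D), Add(Mul(Rational(1, 2), 3), 110)))) = Add(8, Mul(4, Mul(Mul(2, D), Add(Rational(3, 2), 110)))) = Add(8, Mul(4, Mul(Mul(2, D), Rational(223, 2)))) = Add(8, Mul(4, Mul(223, D))) = Add(8, Mul(892, D)))
Pow(Add(-73792, Function('U')(217, 88)), -1) = Pow(Add(-73792, Add(8, Mul(892, 88))), -1) = Pow(Add(-73792, Add(8, 78496)), -1) = Pow(Add(-73792, 78504), -1) = Pow(4712, -1) = Rational(1, 4712)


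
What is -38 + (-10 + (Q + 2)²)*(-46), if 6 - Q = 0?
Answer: -2522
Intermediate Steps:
Q = 6 (Q = 6 - 1*0 = 6 + 0 = 6)
-38 + (-10 + (Q + 2)²)*(-46) = -38 + (-10 + (6 + 2)²)*(-46) = -38 + (-10 + 8²)*(-46) = -38 + (-10 + 64)*(-46) = -38 + 54*(-46) = -38 - 2484 = -2522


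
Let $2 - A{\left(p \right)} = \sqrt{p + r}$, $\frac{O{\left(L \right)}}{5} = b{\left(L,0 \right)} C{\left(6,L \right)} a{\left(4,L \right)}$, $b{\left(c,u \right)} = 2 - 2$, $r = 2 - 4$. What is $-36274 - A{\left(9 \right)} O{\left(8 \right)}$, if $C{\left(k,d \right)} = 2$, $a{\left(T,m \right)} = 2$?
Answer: $-36274$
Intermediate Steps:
$r = -2$ ($r = 2 - 4 = -2$)
$b{\left(c,u \right)} = 0$
$O{\left(L \right)} = 0$ ($O{\left(L \right)} = 5 \cdot 0 \cdot 2 \cdot 2 = 5 \cdot 0 \cdot 2 = 5 \cdot 0 = 0$)
$A{\left(p \right)} = 2 - \sqrt{-2 + p}$ ($A{\left(p \right)} = 2 - \sqrt{p - 2} = 2 - \sqrt{-2 + p}$)
$-36274 - A{\left(9 \right)} O{\left(8 \right)} = -36274 - \left(2 - \sqrt{-2 + 9}\right) 0 = -36274 - \left(2 - \sqrt{7}\right) 0 = -36274 - 0 = -36274 + 0 = -36274$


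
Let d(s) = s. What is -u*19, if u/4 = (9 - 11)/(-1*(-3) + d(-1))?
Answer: 76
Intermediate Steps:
u = -4 (u = 4*((9 - 11)/(-1*(-3) - 1)) = 4*(-2/(3 - 1)) = 4*(-2/2) = 4*(-2*1/2) = 4*(-1) = -4)
-u*19 = -1*(-4)*19 = 4*19 = 76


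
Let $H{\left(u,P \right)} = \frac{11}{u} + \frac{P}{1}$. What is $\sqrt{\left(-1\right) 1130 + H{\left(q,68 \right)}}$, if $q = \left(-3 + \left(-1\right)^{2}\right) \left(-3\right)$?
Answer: $\frac{i \sqrt{38166}}{6} \approx 32.56 i$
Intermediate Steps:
$q = 6$ ($q = \left(-3 + 1\right) \left(-3\right) = \left(-2\right) \left(-3\right) = 6$)
$H{\left(u,P \right)} = P + \frac{11}{u}$ ($H{\left(u,P \right)} = \frac{11}{u} + P 1 = \frac{11}{u} + P = P + \frac{11}{u}$)
$\sqrt{\left(-1\right) 1130 + H{\left(q,68 \right)}} = \sqrt{\left(-1\right) 1130 + \left(68 + \frac{11}{6}\right)} = \sqrt{-1130 + \left(68 + 11 \cdot \frac{1}{6}\right)} = \sqrt{-1130 + \left(68 + \frac{11}{6}\right)} = \sqrt{-1130 + \frac{419}{6}} = \sqrt{- \frac{6361}{6}} = \frac{i \sqrt{38166}}{6}$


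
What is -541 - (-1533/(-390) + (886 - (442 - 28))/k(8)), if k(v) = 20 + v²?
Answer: -1503001/2730 ≈ -550.55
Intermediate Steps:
-541 - (-1533/(-390) + (886 - (442 - 28))/k(8)) = -541 - (-1533/(-390) + (886 - (442 - 28))/(20 + 8²)) = -541 - (-1533*(-1/390) + (886 - 1*414)/(20 + 64)) = -541 - (511/130 + (886 - 414)/84) = -541 - (511/130 + 472*(1/84)) = -541 - (511/130 + 118/21) = -541 - 1*26071/2730 = -541 - 26071/2730 = -1503001/2730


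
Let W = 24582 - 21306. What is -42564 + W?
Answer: -39288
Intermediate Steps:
W = 3276
-42564 + W = -42564 + 3276 = -39288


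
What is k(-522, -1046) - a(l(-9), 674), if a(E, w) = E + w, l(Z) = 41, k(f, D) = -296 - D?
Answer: 35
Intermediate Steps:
k(-522, -1046) - a(l(-9), 674) = (-296 - 1*(-1046)) - (41 + 674) = (-296 + 1046) - 1*715 = 750 - 715 = 35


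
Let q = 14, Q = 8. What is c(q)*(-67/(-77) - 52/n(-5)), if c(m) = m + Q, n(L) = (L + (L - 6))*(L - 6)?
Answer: 177/14 ≈ 12.643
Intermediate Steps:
n(L) = (-6 + L)*(-6 + 2*L) (n(L) = (L + (-6 + L))*(-6 + L) = (-6 + 2*L)*(-6 + L) = (-6 + L)*(-6 + 2*L))
c(m) = 8 + m (c(m) = m + 8 = 8 + m)
c(q)*(-67/(-77) - 52/n(-5)) = (8 + 14)*(-67/(-77) - 52/(36 - 18*(-5) + 2*(-5)**2)) = 22*(-67*(-1/77) - 52/(36 + 90 + 2*25)) = 22*(67/77 - 52/(36 + 90 + 50)) = 22*(67/77 - 52/176) = 22*(67/77 - 52*1/176) = 22*(67/77 - 13/44) = 22*(177/308) = 177/14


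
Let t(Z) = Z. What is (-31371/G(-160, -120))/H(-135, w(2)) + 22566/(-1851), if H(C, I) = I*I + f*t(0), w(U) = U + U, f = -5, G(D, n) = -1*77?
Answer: 10088803/760144 ≈ 13.272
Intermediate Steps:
G(D, n) = -77
w(U) = 2*U
H(C, I) = I² (H(C, I) = I*I - 5*0 = I² + 0 = I²)
(-31371/G(-160, -120))/H(-135, w(2)) + 22566/(-1851) = (-31371/(-77))/((2*2)²) + 22566/(-1851) = (-31371*(-1/77))/(4²) + 22566*(-1/1851) = (31371/77)/16 - 7522/617 = (31371/77)*(1/16) - 7522/617 = 31371/1232 - 7522/617 = 10088803/760144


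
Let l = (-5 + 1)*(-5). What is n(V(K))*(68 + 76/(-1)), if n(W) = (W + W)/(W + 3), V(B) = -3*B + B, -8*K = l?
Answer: -10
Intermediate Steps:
l = 20 (l = -4*(-5) = 20)
K = -5/2 (K = -⅛*20 = -5/2 ≈ -2.5000)
V(B) = -2*B
n(W) = 2*W/(3 + W) (n(W) = (2*W)/(3 + W) = 2*W/(3 + W))
n(V(K))*(68 + 76/(-1)) = (2*(-2*(-5/2))/(3 - 2*(-5/2)))*(68 + 76/(-1)) = (2*5/(3 + 5))*(68 + 76*(-1)) = (2*5/8)*(68 - 76) = (2*5*(⅛))*(-8) = (5/4)*(-8) = -10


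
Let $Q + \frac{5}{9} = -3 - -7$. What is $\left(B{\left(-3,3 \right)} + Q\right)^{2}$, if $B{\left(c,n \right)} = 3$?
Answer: $\frac{3364}{81} \approx 41.531$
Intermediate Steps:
$Q = \frac{31}{9}$ ($Q = - \frac{5}{9} - -4 = - \frac{5}{9} + \left(-3 + 7\right) = - \frac{5}{9} + 4 = \frac{31}{9} \approx 3.4444$)
$\left(B{\left(-3,3 \right)} + Q\right)^{2} = \left(3 + \frac{31}{9}\right)^{2} = \left(\frac{58}{9}\right)^{2} = \frac{3364}{81}$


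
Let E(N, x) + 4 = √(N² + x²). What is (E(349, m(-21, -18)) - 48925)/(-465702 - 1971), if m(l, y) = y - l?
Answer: 48929/467673 - √121810/467673 ≈ 0.10388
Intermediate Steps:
E(N, x) = -4 + √(N² + x²)
(E(349, m(-21, -18)) - 48925)/(-465702 - 1971) = ((-4 + √(349² + (-18 - 1*(-21))²)) - 48925)/(-465702 - 1971) = ((-4 + √(121801 + (-18 + 21)²)) - 48925)/(-467673) = ((-4 + √(121801 + 3²)) - 48925)*(-1/467673) = ((-4 + √(121801 + 9)) - 48925)*(-1/467673) = ((-4 + √121810) - 48925)*(-1/467673) = (-48929 + √121810)*(-1/467673) = 48929/467673 - √121810/467673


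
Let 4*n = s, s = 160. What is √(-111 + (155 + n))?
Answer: 2*√21 ≈ 9.1651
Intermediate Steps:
n = 40 (n = (¼)*160 = 40)
√(-111 + (155 + n)) = √(-111 + (155 + 40)) = √(-111 + 195) = √84 = 2*√21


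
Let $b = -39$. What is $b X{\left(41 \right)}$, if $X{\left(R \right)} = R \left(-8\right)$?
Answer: $12792$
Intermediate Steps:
$X{\left(R \right)} = - 8 R$
$b X{\left(41 \right)} = - 39 \left(\left(-8\right) 41\right) = \left(-39\right) \left(-328\right) = 12792$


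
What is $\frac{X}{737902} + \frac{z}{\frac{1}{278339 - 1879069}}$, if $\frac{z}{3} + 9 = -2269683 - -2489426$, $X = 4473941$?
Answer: $- \frac{45802202944005587}{43406} \approx -1.0552 \cdot 10^{12}$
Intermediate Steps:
$z = 659202$ ($z = -27 + 3 \left(-2269683 - -2489426\right) = -27 + 3 \left(-2269683 + 2489426\right) = -27 + 3 \cdot 219743 = -27 + 659229 = 659202$)
$\frac{X}{737902} + \frac{z}{\frac{1}{278339 - 1879069}} = \frac{4473941}{737902} + \frac{659202}{\frac{1}{278339 - 1879069}} = 4473941 \cdot \frac{1}{737902} + \frac{659202}{\frac{1}{-1600730}} = \frac{263173}{43406} + \frac{659202}{- \frac{1}{1600730}} = \frac{263173}{43406} + 659202 \left(-1600730\right) = \frac{263173}{43406} - 1055204417460 = - \frac{45802202944005587}{43406}$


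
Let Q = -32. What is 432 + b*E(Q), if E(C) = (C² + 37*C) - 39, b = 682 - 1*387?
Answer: -58273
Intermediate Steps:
b = 295 (b = 682 - 387 = 295)
E(C) = -39 + C² + 37*C
432 + b*E(Q) = 432 + 295*(-39 + (-32)² + 37*(-32)) = 432 + 295*(-39 + 1024 - 1184) = 432 + 295*(-199) = 432 - 58705 = -58273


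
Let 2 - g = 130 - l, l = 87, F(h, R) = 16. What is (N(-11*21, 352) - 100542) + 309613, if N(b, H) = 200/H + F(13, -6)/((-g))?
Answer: 377165813/1804 ≈ 2.0907e+5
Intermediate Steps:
g = -41 (g = 2 - (130 - 1*87) = 2 - (130 - 87) = 2 - 1*43 = 2 - 43 = -41)
N(b, H) = 16/41 + 200/H (N(b, H) = 200/H + 16/((-1*(-41))) = 200/H + 16/41 = 16/41 + 200/H)
(N(-11*21, 352) - 100542) + 309613 = ((16/41 + 200/352) - 100542) + 309613 = ((16/41 + 200*(1/352)) - 100542) + 309613 = ((16/41 + 25/44) - 100542) + 309613 = (1729/1804 - 100542) + 309613 = -181376039/1804 + 309613 = 377165813/1804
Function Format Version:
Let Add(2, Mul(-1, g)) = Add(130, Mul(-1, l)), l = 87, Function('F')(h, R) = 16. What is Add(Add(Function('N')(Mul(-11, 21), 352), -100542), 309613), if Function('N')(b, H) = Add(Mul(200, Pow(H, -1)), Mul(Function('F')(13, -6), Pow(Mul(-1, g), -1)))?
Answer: Rational(377165813, 1804) ≈ 2.0907e+5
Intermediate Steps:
g = -41 (g = Add(2, Mul(-1, Add(130, Mul(-1, 87)))) = Add(2, Mul(-1, Add(130, -87))) = Add(2, Mul(-1, 43)) = Add(2, -43) = -41)
Function('N')(b, H) = Add(Rational(16, 41), Mul(200, Pow(H, -1))) (Function('N')(b, H) = Add(Mul(200, Pow(H, -1)), Mul(16, Pow(Mul(-1, -41), -1))) = Add(Mul(200, Pow(H, -1)), Mul(16, Pow(41, -1))) = Add(Mul(200, Pow(H, -1)), Mul(16, Rational(1, 41))) = Add(Mul(200, Pow(H, -1)), Rational(16, 41)) = Add(Rational(16, 41), Mul(200, Pow(H, -1))))
Add(Add(Function('N')(Mul(-11, 21), 352), -100542), 309613) = Add(Add(Add(Rational(16, 41), Mul(200, Pow(352, -1))), -100542), 309613) = Add(Add(Add(Rational(16, 41), Mul(200, Rational(1, 352))), -100542), 309613) = Add(Add(Add(Rational(16, 41), Rational(25, 44)), -100542), 309613) = Add(Add(Rational(1729, 1804), -100542), 309613) = Add(Rational(-181376039, 1804), 309613) = Rational(377165813, 1804)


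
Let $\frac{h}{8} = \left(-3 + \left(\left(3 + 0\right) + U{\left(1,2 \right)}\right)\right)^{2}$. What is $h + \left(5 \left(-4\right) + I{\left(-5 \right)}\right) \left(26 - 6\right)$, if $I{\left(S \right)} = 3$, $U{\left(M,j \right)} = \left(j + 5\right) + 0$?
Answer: $52$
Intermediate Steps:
$U{\left(M,j \right)} = 5 + j$ ($U{\left(M,j \right)} = \left(5 + j\right) + 0 = 5 + j$)
$h = 392$ ($h = 8 \left(-3 + \left(\left(3 + 0\right) + \left(5 + 2\right)\right)\right)^{2} = 8 \left(-3 + \left(3 + 7\right)\right)^{2} = 8 \left(-3 + 10\right)^{2} = 8 \cdot 7^{2} = 8 \cdot 49 = 392$)
$h + \left(5 \left(-4\right) + I{\left(-5 \right)}\right) \left(26 - 6\right) = 392 + \left(5 \left(-4\right) + 3\right) \left(26 - 6\right) = 392 + \left(-20 + 3\right) \left(26 - 6\right) = 392 - 340 = 52$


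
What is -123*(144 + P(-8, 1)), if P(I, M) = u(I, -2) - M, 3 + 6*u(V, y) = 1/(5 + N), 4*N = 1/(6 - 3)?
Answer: -2138847/122 ≈ -17532.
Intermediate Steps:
N = 1/12 (N = 1/(4*(6 - 3)) = (¼)/3 = (¼)*(⅓) = 1/12 ≈ 0.083333)
u(V, y) = -57/122 (u(V, y) = -½ + 1/(6*(5 + 1/12)) = -½ + 1/(6*(61/12)) = -½ + (⅙)*(12/61) = -½ + 2/61 = -57/122)
P(I, M) = -57/122 - M
-123*(144 + P(-8, 1)) = -123*(144 + (-57/122 - 1*1)) = -123*(144 + (-57/122 - 1)) = -123*(144 - 179/122) = -123*17389/122 = -2138847/122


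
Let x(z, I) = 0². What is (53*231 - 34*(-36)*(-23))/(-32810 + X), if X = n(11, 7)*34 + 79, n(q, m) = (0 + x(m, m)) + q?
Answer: 15909/32357 ≈ 0.49167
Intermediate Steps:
x(z, I) = 0
n(q, m) = q (n(q, m) = (0 + 0) + q = 0 + q = q)
X = 453 (X = 11*34 + 79 = 374 + 79 = 453)
(53*231 - 34*(-36)*(-23))/(-32810 + X) = (53*231 - 34*(-36)*(-23))/(-32810 + 453) = (12243 + 1224*(-23))/(-32357) = (12243 - 28152)*(-1/32357) = -15909*(-1/32357) = 15909/32357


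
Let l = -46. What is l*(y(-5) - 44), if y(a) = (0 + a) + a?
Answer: 2484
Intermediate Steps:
y(a) = 2*a (y(a) = a + a = 2*a)
l*(y(-5) - 44) = -46*(2*(-5) - 44) = -46*(-10 - 44) = -46*(-54) = 2484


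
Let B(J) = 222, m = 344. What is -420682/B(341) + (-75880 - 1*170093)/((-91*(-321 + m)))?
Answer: -4537810/2553 ≈ -1777.4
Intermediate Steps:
-420682/B(341) + (-75880 - 1*170093)/((-91*(-321 + m))) = -420682/222 + (-75880 - 1*170093)/((-91*(-321 + 344))) = -420682*1/222 + (-75880 - 170093)/((-91*23)) = -210341/111 - 245973/(-2093) = -210341/111 - 245973*(-1/2093) = -210341/111 + 2703/23 = -4537810/2553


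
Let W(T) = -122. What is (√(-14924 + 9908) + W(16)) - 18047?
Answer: -18169 + 2*I*√1254 ≈ -18169.0 + 70.824*I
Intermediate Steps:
(√(-14924 + 9908) + W(16)) - 18047 = (√(-14924 + 9908) - 122) - 18047 = (√(-5016) - 122) - 18047 = (2*I*√1254 - 122) - 18047 = (-122 + 2*I*√1254) - 18047 = -18169 + 2*I*√1254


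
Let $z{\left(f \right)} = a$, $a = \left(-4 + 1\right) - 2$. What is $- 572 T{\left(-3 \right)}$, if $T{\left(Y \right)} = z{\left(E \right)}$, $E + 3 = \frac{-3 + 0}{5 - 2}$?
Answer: $2860$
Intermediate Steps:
$a = -5$ ($a = -3 - 2 = -5$)
$E = -4$ ($E = -3 + \frac{-3 + 0}{5 - 2} = -3 - \frac{3}{3} = -3 - 1 = -4$)
$z{\left(f \right)} = -5$
$T{\left(Y \right)} = -5$
$- 572 T{\left(-3 \right)} = \left(-572\right) \left(-5\right) = 2860$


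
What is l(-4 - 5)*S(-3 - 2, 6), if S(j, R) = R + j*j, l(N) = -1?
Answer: -31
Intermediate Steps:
S(j, R) = R + j²
l(-4 - 5)*S(-3 - 2, 6) = -(6 + (-3 - 2)²) = -(6 + (-5)²) = -(6 + 25) = -1*31 = -31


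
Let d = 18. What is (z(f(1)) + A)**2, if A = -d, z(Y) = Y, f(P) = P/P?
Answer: 289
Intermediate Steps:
f(P) = 1
A = -18 (A = -1*18 = -18)
(z(f(1)) + A)**2 = (1 - 18)**2 = (-17)**2 = 289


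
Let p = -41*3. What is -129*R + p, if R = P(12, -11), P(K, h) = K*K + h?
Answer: -17280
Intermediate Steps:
p = -123
P(K, h) = h + K² (P(K, h) = K² + h = h + K²)
R = 133 (R = -11 + 12² = -11 + 144 = 133)
-129*R + p = -129*133 - 123 = -17157 - 123 = -17280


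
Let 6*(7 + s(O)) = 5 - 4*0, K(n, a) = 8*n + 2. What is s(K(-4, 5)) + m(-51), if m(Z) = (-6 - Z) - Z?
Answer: 539/6 ≈ 89.833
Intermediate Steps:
K(n, a) = 2 + 8*n
s(O) = -37/6 (s(O) = -7 + (5 - 4*0)/6 = -7 + (5 + 0)/6 = -7 + (⅙)*5 = -7 + ⅚ = -37/6)
m(Z) = -6 - 2*Z
s(K(-4, 5)) + m(-51) = -37/6 + (-6 - 2*(-51)) = -37/6 + (-6 + 102) = -37/6 + 96 = 539/6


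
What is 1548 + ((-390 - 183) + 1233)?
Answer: 2208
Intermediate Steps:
1548 + ((-390 - 183) + 1233) = 1548 + (-573 + 1233) = 1548 + 660 = 2208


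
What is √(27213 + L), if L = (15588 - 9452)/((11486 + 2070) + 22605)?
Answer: √35584428368069/36161 ≈ 164.96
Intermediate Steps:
L = 6136/36161 (L = 6136/(13556 + 22605) = 6136/36161 ≈ 0.16969)
√(27213 + L) = √(27213 + 6136/36161) = √(984055429/36161) = √35584428368069/36161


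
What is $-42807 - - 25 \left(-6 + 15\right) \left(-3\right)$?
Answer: $-43482$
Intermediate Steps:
$-42807 - - 25 \left(-6 + 15\right) \left(-3\right) = -42807 - \left(-25\right) 9 \left(-3\right) = -42807 - \left(-225\right) \left(-3\right) = -42807 - 675 = -43482$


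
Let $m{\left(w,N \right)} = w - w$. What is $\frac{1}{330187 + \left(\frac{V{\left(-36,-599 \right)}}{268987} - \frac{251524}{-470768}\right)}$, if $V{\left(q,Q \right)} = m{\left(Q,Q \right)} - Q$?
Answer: $\frac{31657618004}{10452950900555803} \approx 3.0286 \cdot 10^{-6}$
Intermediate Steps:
$m{\left(w,N \right)} = 0$
$V{\left(q,Q \right)} = - Q$ ($V{\left(q,Q \right)} = 0 - Q = - Q$)
$\frac{1}{330187 + \left(\frac{V{\left(-36,-599 \right)}}{268987} - \frac{251524}{-470768}\right)} = \frac{1}{330187 + \left(\frac{\left(-1\right) \left(-599\right)}{268987} - \frac{251524}{-470768}\right)} = \frac{1}{330187 + \left(599 \cdot \frac{1}{268987} - - \frac{62881}{117692}\right)} = \frac{1}{330187 + \left(\frac{599}{268987} + \frac{62881}{117692}\right)} = \frac{1}{330187 + \frac{16984669055}{31657618004}} = \frac{1}{\frac{10452950900555803}{31657618004}} = \frac{31657618004}{10452950900555803}$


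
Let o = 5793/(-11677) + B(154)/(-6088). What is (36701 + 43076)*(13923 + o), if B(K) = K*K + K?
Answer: 39468321277130549/35544788 ≈ 1.1104e+9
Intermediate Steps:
B(K) = K + K**2 (B(K) = K**2 + K = K + K**2)
o = -156998887/35544788 (o = 5793/(-11677) + (154*(1 + 154))/(-6088) = 5793*(-1/11677) + (154*155)*(-1/6088) = -5793/11677 + 23870*(-1/6088) = -5793/11677 - 11935/3044 = -156998887/35544788 ≈ -4.4169)
(36701 + 43076)*(13923 + o) = (36701 + 43076)*(13923 - 156998887/35544788) = 79777*(494733084437/35544788) = 39468321277130549/35544788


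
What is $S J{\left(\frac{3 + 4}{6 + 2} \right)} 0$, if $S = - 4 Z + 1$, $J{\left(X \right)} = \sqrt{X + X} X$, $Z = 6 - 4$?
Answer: $0$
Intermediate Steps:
$Z = 2$
$J{\left(X \right)} = \sqrt{2} X^{\frac{3}{2}}$ ($J{\left(X \right)} = \sqrt{2 X} X = \sqrt{2} \sqrt{X} X = \sqrt{2} X^{\frac{3}{2}}$)
$S = -7$ ($S = \left(-4\right) 2 + 1 = -8 + 1 = -7$)
$S J{\left(\frac{3 + 4}{6 + 2} \right)} 0 = - 7 \sqrt{2} \left(\frac{3 + 4}{6 + 2}\right)^{\frac{3}{2}} \cdot 0 = - 7 \sqrt{2} \left(\frac{7}{8}\right)^{\frac{3}{2}} \cdot 0 = - 7 \sqrt{2} \frac{7 \sqrt{14}}{32} \cdot 0 = - 7 \frac{7 \sqrt{7}}{16} \cdot 0 = - \frac{49 \sqrt{7}}{16} \cdot 0 = 0$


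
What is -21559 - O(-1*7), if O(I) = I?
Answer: -21552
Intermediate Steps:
-21559 - O(-1*7) = -21559 - (-1)*7 = -21559 - 1*(-7) = -21559 + 7 = -21552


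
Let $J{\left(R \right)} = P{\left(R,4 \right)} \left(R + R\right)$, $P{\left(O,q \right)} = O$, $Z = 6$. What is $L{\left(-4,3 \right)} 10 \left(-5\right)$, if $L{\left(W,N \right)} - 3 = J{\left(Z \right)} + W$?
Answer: $-3550$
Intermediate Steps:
$J{\left(R \right)} = 2 R^{2}$ ($J{\left(R \right)} = R \left(R + R\right) = R 2 R = 2 R^{2}$)
$L{\left(W,N \right)} = 75 + W$ ($L{\left(W,N \right)} = 3 + \left(2 \cdot 6^{2} + W\right) = 3 + \left(2 \cdot 36 + W\right) = 3 + \left(72 + W\right) = 75 + W$)
$L{\left(-4,3 \right)} 10 \left(-5\right) = \left(75 - 4\right) 10 \left(-5\right) = 71 \cdot 10 \left(-5\right) = 710 \left(-5\right) = -3550$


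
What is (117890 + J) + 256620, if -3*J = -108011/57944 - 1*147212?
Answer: 24543994153/57944 ≈ 4.2358e+5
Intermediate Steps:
J = 2843386713/57944 (J = -(-108011/57944 - 1*147212)/3 = -(-108011*1/57944 - 147212)/3 = -(-108011/57944 - 147212)/3 = -⅓*(-8530160139/57944) = 2843386713/57944 ≈ 49071.)
(117890 + J) + 256620 = (117890 + 2843386713/57944) + 256620 = 9674404873/57944 + 256620 = 24543994153/57944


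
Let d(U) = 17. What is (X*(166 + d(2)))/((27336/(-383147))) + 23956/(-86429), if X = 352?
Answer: -88880719662976/98442631 ≈ -9.0287e+5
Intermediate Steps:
(X*(166 + d(2)))/((27336/(-383147))) + 23956/(-86429) = (352*(166 + 17))/((27336/(-383147))) + 23956/(-86429) = (352*183)/((27336*(-1/383147))) + 23956*(-1/86429) = 64416/(-27336/383147) - 23956/86429 = 64416*(-383147/27336) - 23956/86429 = -1028366548/1139 - 23956/86429 = -88880719662976/98442631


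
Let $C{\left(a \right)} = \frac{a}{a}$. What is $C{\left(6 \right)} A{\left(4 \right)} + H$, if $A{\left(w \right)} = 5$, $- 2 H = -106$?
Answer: $58$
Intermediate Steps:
$H = 53$ ($H = \left(- \frac{1}{2}\right) \left(-106\right) = 53$)
$C{\left(a \right)} = 1$
$C{\left(6 \right)} A{\left(4 \right)} + H = 1 \cdot 5 + 53 = 5 + 53 = 58$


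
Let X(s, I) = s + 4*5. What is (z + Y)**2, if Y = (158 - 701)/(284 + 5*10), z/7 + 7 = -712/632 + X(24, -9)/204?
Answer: 5883936387926041/1810870810596 ≈ 3249.2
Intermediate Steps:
X(s, I) = 20 + s (X(s, I) = s + 20 = 20 + s)
z = -223111/4029 (z = -49 + 7*(-712/632 + (20 + 24)/204) = -49 + 7*(-712*1/632 + 44*(1/204)) = -49 + 7*(-89/79 + 11/51) = -49 + 7*(-3670/4029) = -49 - 25690/4029 = -223111/4029 ≈ -55.376)
Y = -543/334 (Y = -543/(284 + 50) = -543/334 ≈ -1.6257)
(z + Y)**2 = (-223111/4029 - 543/334)**2 = (-76706821/1345686)**2 = 5883936387926041/1810870810596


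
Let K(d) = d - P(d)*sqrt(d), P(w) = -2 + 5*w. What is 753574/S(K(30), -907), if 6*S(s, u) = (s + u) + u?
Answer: -252070503/78923 + 41823357*sqrt(30)/157846 ≈ -1742.6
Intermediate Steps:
K(d) = d - sqrt(d)*(-2 + 5*d) (K(d) = d - (-2 + 5*d)*sqrt(d) = d - sqrt(d)*(-2 + 5*d))
S(s, u) = u/3 + s/6 (S(s, u) = ((s + u) + u)/6 = (s + 2*u)/6 = u/3 + s/6)
753574/S(K(30), -907) = 753574/((1/3)*(-907) + (30 + sqrt(30)*(2 - 5*30))/6) = 753574/(-907/3 + (30 + sqrt(30)*(2 - 150))/6) = 753574/(-907/3 + (30 + sqrt(30)*(-148))/6) = 753574/(-907/3 + (30 - 148*sqrt(30))/6) = 753574/(-907/3 + (5 - 74*sqrt(30)/3)) = 753574/(-892/3 - 74*sqrt(30)/3)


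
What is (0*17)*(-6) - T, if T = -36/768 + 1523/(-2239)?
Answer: 104189/143296 ≈ 0.72709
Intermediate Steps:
T = -104189/143296 (T = -36*1/768 + 1523*(-1/2239) = -3/64 - 1523/2239 = -104189/143296 ≈ -0.72709)
(0*17)*(-6) - T = (0*17)*(-6) - 1*(-104189/143296) = 0*(-6) + 104189/143296 = 0 + 104189/143296 = 104189/143296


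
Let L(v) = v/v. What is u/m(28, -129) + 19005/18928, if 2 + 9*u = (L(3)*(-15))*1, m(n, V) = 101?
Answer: 2421967/2457936 ≈ 0.98537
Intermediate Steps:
L(v) = 1
u = -17/9 (u = -2/9 + ((1*(-15))*1)/9 = -2/9 + (-15*1)/9 = -2/9 + (⅑)*(-15) = -2/9 - 5/3 = -17/9 ≈ -1.8889)
u/m(28, -129) + 19005/18928 = -17/9/101 + 19005/18928 = -17/9*1/101 + 19005*(1/18928) = -17/909 + 2715/2704 = 2421967/2457936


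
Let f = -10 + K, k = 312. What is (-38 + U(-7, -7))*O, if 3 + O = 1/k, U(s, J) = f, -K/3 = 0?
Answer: 1870/13 ≈ 143.85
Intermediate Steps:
K = 0 (K = -3*0 = 0)
f = -10 (f = -10 + 0 = -10)
U(s, J) = -10
O = -935/312 (O = -3 + 1/312 = -935/312 ≈ -2.9968)
(-38 + U(-7, -7))*O = (-38 - 10)*(-935/312) = -48*(-935/312) = 1870/13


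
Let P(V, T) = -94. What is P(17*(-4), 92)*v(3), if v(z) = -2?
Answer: 188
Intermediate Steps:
P(17*(-4), 92)*v(3) = -94*(-2) = 188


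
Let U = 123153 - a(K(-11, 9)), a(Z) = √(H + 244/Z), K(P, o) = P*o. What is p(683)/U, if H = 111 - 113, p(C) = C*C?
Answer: 5687502461883/1501499479933 + 1399467*I*√4862/1501499479933 ≈ 3.7879 + 6.499e-5*I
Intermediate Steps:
p(C) = C²
H = -2
a(Z) = √(-2 + 244/Z)
U = 123153 - I*√4862/33 (U = 123153 - √(-2 + 244/((-11*9))) = 123153 - √(-2 + 244/(-99)) = 123153 - √(-2 + 244*(-1/99)) = 123153 - √(-2 - 244/99) = 123153 - √(-442/99) = 123153 - I*√4862/33 ≈ 1.2315e+5 - 2.113*I)
p(683)/U = 683²/(123153 - I*√4862/33) = 466489/(123153 - I*√4862/33)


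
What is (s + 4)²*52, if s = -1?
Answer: 468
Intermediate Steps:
(s + 4)²*52 = (-1 + 4)²*52 = 3²*52 = 9*52 = 468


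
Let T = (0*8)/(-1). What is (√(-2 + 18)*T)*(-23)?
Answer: 0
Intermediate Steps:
T = 0 (T = 0*(-1) = 0)
(√(-2 + 18)*T)*(-23) = (√(-2 + 18)*0)*(-23) = (√16*0)*(-23) = (4*0)*(-23) = 0*(-23) = 0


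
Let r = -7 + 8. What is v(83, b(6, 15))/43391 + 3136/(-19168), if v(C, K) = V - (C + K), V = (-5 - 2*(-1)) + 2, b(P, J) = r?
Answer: -4303233/25991209 ≈ -0.16557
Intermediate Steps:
r = 1
b(P, J) = 1
V = -1 (V = (-5 + 2) + 2 = -3 + 2 = -1)
v(C, K) = -1 - C - K (v(C, K) = -1 - (C + K) = -1 + (-C - K) = -1 - C - K)
v(83, b(6, 15))/43391 + 3136/(-19168) = (-1 - 1*83 - 1*1)/43391 + 3136/(-19168) = (-1 - 83 - 1)*(1/43391) + 3136*(-1/19168) = -85*1/43391 - 98/599 = -85/43391 - 98/599 = -4303233/25991209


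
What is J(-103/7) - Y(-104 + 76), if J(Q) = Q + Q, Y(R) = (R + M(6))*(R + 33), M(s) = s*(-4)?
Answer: 1614/7 ≈ 230.57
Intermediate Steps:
M(s) = -4*s
Y(R) = (-24 + R)*(33 + R) (Y(R) = (R - 4*6)*(R + 33) = (R - 24)*(33 + R) = (-24 + R)*(33 + R))
J(Q) = 2*Q
J(-103/7) - Y(-104 + 76) = 2*(-103/7) - (-792 + (-104 + 76)² + 9*(-104 + 76)) = 2*(-103*⅐) - (-792 + (-28)² + 9*(-28)) = 2*(-103/7) - (-792 + 784 - 252) = -206/7 - 1*(-260) = -206/7 + 260 = 1614/7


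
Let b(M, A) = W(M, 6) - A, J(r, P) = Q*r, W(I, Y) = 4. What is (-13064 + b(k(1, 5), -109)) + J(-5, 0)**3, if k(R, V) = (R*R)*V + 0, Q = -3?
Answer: -9576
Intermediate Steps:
J(r, P) = -3*r
k(R, V) = V*R**2 (k(R, V) = R**2*V + 0 = V*R**2 + 0 = V*R**2)
b(M, A) = 4 - A
(-13064 + b(k(1, 5), -109)) + J(-5, 0)**3 = (-13064 + (4 - 1*(-109))) + (-3*(-5))**3 = (-13064 + (4 + 109)) + 15**3 = (-13064 + 113) + 3375 = -12951 + 3375 = -9576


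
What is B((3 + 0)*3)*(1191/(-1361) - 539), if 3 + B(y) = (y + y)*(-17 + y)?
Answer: 108011190/1361 ≈ 79362.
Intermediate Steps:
B(y) = -3 + 2*y*(-17 + y) (B(y) = -3 + (y + y)*(-17 + y) = -3 + (2*y)*(-17 + y) = -3 + 2*y*(-17 + y))
B((3 + 0)*3)*(1191/(-1361) - 539) = (-3 - 34*(3 + 0)*3 + 2*((3 + 0)*3)²)*(1191/(-1361) - 539) = (-3 - 102*3 + 2*(3*3)²)*(1191*(-1/1361) - 539) = (-3 - 34*9 + 2*9²)*(-1191/1361 - 539) = (-3 - 306 + 2*81)*(-734770/1361) = (-3 - 306 + 162)*(-734770/1361) = -147*(-734770/1361) = 108011190/1361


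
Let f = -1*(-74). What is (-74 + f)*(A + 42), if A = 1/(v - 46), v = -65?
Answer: 0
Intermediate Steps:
f = 74
A = -1/111 (A = 1/(-65 - 46) = 1/(-111) = -1/111 ≈ -0.0090090)
(-74 + f)*(A + 42) = (-74 + 74)*(-1/111 + 42) = 0*(4661/111) = 0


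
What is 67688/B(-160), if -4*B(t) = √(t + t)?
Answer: 33844*I*√5/5 ≈ 15136.0*I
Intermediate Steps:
B(t) = -√2*√t/4 (B(t) = -√(t + t)/4 = -√2*√t/4)
67688/B(-160) = 67688/((-√2*√(-160)/4)) = 67688/((-√2*4*I*√10/4)) = 67688/((-2*I*√5)) = 67688*(I*√5/10) = 33844*I*√5/5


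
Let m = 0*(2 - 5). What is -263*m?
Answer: 0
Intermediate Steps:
m = 0 (m = 0*(-3) = 0)
-263*m = -263*0 = 0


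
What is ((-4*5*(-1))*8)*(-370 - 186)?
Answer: -88960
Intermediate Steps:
((-4*5*(-1))*8)*(-370 - 186) = (-20*(-1)*8)*(-556) = (20*8)*(-556) = 160*(-556) = -88960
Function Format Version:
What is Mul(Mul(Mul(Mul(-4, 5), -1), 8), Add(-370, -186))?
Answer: -88960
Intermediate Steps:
Mul(Mul(Mul(Mul(-4, 5), -1), 8), Add(-370, -186)) = Mul(Mul(Mul(-20, -1), 8), -556) = Mul(Mul(20, 8), -556) = Mul(160, -556) = -88960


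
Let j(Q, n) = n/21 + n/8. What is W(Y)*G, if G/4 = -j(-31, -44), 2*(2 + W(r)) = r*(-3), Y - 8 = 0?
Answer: -1276/3 ≈ -425.33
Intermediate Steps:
Y = 8 (Y = 8 + 0 = 8)
W(r) = -2 - 3*r/2 (W(r) = -2 + (r*(-3))/2 = -2 + (-3*r)/2 = -2 - 3*r/2)
j(Q, n) = 29*n/168 (j(Q, n) = n*(1/21) + n*(⅛) = n/21 + n/8 = 29*n/168)
G = 638/21 (G = 4*(-29*(-44)/168) = 4*(-1*(-319/42)) = 4*(319/42) = 638/21 ≈ 30.381)
W(Y)*G = (-2 - 3/2*8)*(638/21) = (-2 - 12)*(638/21) = -14*638/21 = -1276/3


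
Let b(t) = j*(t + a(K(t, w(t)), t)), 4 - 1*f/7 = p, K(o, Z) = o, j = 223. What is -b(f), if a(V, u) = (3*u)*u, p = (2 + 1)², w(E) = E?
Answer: -811720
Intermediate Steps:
p = 9 (p = 3² = 9)
a(V, u) = 3*u²
f = -35 (f = 28 - 7*9 = 28 - 63 = -35)
b(t) = 223*t + 669*t² (b(t) = 223*(t + 3*t²) = 223*t + 669*t²)
-b(f) = -223*(-35)*(1 + 3*(-35)) = -223*(-35)*(1 - 105) = -223*(-35)*(-104) = -1*811720 = -811720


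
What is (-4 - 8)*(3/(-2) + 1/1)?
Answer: 6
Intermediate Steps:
(-4 - 8)*(3/(-2) + 1/1) = -12*(3*(-½) + 1*1) = -12*(-3/2 + 1) = -12*(-½) = 6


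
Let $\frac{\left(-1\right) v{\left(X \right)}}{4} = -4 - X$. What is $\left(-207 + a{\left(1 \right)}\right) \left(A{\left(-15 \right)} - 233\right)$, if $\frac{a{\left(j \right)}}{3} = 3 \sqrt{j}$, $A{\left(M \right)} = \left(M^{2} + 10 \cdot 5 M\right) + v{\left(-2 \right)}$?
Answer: $148500$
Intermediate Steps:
$v{\left(X \right)} = 16 + 4 X$ ($v{\left(X \right)} = - 4 \left(-4 - X\right) = 16 + 4 X$)
$A{\left(M \right)} = 8 + M^{2} + 50 M$ ($A{\left(M \right)} = \left(M^{2} + 10 \cdot 5 M\right) + \left(16 + 4 \left(-2\right)\right) = \left(M^{2} + 50 M\right) + \left(16 - 8\right) = \left(M^{2} + 50 M\right) + 8 = 8 + M^{2} + 50 M$)
$a{\left(j \right)} = 9 \sqrt{j}$ ($a{\left(j \right)} = 3 \cdot 3 \sqrt{j} = 9 \sqrt{j}$)
$\left(-207 + a{\left(1 \right)}\right) \left(A{\left(-15 \right)} - 233\right) = \left(-207 + 9 \sqrt{1}\right) \left(\left(8 + \left(-15\right)^{2} + 50 \left(-15\right)\right) - 233\right) = \left(-207 + 9 \cdot 1\right) \left(\left(8 + 225 - 750\right) - 233\right) = \left(-207 + 9\right) \left(-517 - 233\right) = \left(-198\right) \left(-750\right) = 148500$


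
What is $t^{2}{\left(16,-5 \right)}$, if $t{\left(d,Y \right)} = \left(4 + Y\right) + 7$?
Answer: $36$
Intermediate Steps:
$t{\left(d,Y \right)} = 11 + Y$
$t^{2}{\left(16,-5 \right)} = \left(11 - 5\right)^{2} = 6^{2} = 36$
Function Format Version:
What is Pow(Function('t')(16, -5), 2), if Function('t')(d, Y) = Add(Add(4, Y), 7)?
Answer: 36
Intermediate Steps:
Function('t')(d, Y) = Add(11, Y)
Pow(Function('t')(16, -5), 2) = Pow(Add(11, -5), 2) = Pow(6, 2) = 36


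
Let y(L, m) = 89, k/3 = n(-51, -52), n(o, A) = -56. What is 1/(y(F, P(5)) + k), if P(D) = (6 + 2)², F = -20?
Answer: -1/79 ≈ -0.012658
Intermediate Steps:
k = -168 (k = 3*(-56) = -168)
P(D) = 64 (P(D) = 8² = 64)
1/(y(F, P(5)) + k) = 1/(89 - 168) = 1/(-79) = -1/79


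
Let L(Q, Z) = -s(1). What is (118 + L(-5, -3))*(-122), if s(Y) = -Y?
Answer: -14518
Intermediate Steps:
L(Q, Z) = 1 (L(Q, Z) = -(-1) = -1*(-1) = 1)
(118 + L(-5, -3))*(-122) = (118 + 1)*(-122) = 119*(-122) = -14518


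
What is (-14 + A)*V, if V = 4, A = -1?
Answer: -60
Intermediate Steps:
(-14 + A)*V = (-14 - 1)*4 = -15*4 = -60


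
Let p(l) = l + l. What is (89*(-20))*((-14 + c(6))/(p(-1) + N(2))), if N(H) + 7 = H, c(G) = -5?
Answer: -33820/7 ≈ -4831.4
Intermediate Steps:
p(l) = 2*l
N(H) = -7 + H
(89*(-20))*((-14 + c(6))/(p(-1) + N(2))) = (89*(-20))*((-14 - 5)/(2*(-1) + (-7 + 2))) = -(-33820)/(-2 - 5) = -(-33820)/(-7) = -(-33820)*(-1)/7 = -1780*19/7 = -33820/7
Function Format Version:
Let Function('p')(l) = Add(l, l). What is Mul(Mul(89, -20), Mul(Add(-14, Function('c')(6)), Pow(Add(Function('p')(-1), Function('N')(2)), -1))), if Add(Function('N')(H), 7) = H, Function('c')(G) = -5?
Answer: Rational(-33820, 7) ≈ -4831.4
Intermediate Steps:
Function('p')(l) = Mul(2, l)
Function('N')(H) = Add(-7, H)
Mul(Mul(89, -20), Mul(Add(-14, Function('c')(6)), Pow(Add(Function('p')(-1), Function('N')(2)), -1))) = Mul(Mul(89, -20), Mul(Add(-14, -5), Pow(Add(Mul(2, -1), Add(-7, 2)), -1))) = Mul(-1780, Mul(-19, Pow(Add(-2, -5), -1))) = Mul(-1780, Mul(-19, Pow(-7, -1))) = Mul(-1780, Mul(-19, Rational(-1, 7))) = Mul(-1780, Rational(19, 7)) = Rational(-33820, 7)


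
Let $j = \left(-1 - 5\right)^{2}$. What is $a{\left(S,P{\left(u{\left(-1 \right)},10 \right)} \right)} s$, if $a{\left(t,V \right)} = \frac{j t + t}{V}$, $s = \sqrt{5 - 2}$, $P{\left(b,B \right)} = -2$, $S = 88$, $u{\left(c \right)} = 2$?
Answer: $- 1628 \sqrt{3} \approx -2819.8$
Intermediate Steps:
$j = 36$ ($j = \left(-6\right)^{2} = 36$)
$s = \sqrt{3} \approx 1.732$
$a{\left(t,V \right)} = \frac{37 t}{V}$ ($a{\left(t,V \right)} = \frac{36 t + t}{V} = \frac{37 t}{V}$)
$a{\left(S,P{\left(u{\left(-1 \right)},10 \right)} \right)} s = 37 \cdot 88 \frac{1}{-2} \sqrt{3} = 37 \cdot 88 \left(- \frac{1}{2}\right) \sqrt{3} = - 1628 \sqrt{3}$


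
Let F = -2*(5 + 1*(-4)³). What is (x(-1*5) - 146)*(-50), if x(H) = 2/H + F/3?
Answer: 16060/3 ≈ 5353.3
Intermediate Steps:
F = 118 (F = -2*(5 + 1*(-64)) = -2*(5 - 64) = -2*(-59) = 118)
x(H) = 118/3 + 2/H (x(H) = 2/H + 118/3 = 118/3 + 2/H)
(x(-1*5) - 146)*(-50) = ((118/3 + 2/((-1*5))) - 146)*(-50) = ((118/3 + 2/(-5)) - 146)*(-50) = ((118/3 + 2*(-⅕)) - 146)*(-50) = ((118/3 - ⅖) - 146)*(-50) = (584/15 - 146)*(-50) = -1606/15*(-50) = 16060/3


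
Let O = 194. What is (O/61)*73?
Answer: 14162/61 ≈ 232.16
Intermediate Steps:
(O/61)*73 = (194/61)*73 = 14162/61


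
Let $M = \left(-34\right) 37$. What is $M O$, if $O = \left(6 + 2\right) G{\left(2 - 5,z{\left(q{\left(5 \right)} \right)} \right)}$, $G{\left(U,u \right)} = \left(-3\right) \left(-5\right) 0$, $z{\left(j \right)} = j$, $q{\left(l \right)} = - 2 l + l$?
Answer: $0$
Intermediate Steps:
$q{\left(l \right)} = - l$
$G{\left(U,u \right)} = 0$ ($G{\left(U,u \right)} = 15 \cdot 0 = 0$)
$O = 0$ ($O = \left(6 + 2\right) 0 = 8 \cdot 0 = 0$)
$M = -1258$
$M O = \left(-1258\right) 0 = 0$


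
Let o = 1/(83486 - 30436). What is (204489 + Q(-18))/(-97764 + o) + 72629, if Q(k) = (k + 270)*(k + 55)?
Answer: 376670264693521/5186380199 ≈ 72627.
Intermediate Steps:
Q(k) = (55 + k)*(270 + k) (Q(k) = (270 + k)*(55 + k) = (55 + k)*(270 + k))
o = 1/53050 ≈ 1.8850e-5
(204489 + Q(-18))/(-97764 + o) + 72629 = (204489 + (14850 + (-18)**2 + 325*(-18)))/(-97764 + 1/53050) + 72629 = (204489 + (14850 + 324 - 5850))/(-5186380199/53050) + 72629 = (204489 + 9324)*(-53050/5186380199) + 72629 = 213813*(-53050/5186380199) + 72629 = -11342779650/5186380199 + 72629 = 376670264693521/5186380199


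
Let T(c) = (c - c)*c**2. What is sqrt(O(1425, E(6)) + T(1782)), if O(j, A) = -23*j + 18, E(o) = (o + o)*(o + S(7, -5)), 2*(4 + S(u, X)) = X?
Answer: I*sqrt(32757) ≈ 180.99*I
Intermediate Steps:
S(u, X) = -4 + X/2
E(o) = 2*o*(-13/2 + o) (E(o) = (o + o)*(o + (-4 + (1/2)*(-5))) = (2*o)*(o + (-4 - 5/2)) = (2*o)*(o - 13/2) = (2*o)*(-13/2 + o) = 2*o*(-13/2 + o))
T(c) = 0 (T(c) = 0*c**2 = 0)
O(j, A) = 18 - 23*j
sqrt(O(1425, E(6)) + T(1782)) = sqrt((18 - 23*1425) + 0) = sqrt((18 - 32775) + 0) = sqrt(-32757 + 0) = sqrt(-32757) = I*sqrt(32757)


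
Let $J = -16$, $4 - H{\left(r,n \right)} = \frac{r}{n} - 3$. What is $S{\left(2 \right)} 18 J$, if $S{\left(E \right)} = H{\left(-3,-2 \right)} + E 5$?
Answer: $-4464$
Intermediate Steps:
$H{\left(r,n \right)} = 7 - \frac{r}{n}$ ($H{\left(r,n \right)} = 4 - \left(\frac{r}{n} - 3\right) = 4 - \left(-3 + \frac{r}{n}\right) = 4 + \left(3 - \frac{r}{n}\right) = 7 - \frac{r}{n}$)
$S{\left(E \right)} = \frac{11}{2} + 5 E$ ($S{\left(E \right)} = \left(7 - - \frac{3}{-2}\right) + E 5 = \left(7 - \left(-3\right) \left(- \frac{1}{2}\right)\right) + 5 E = \left(7 - \frac{3}{2}\right) + 5 E = \frac{11}{2} + 5 E$)
$S{\left(2 \right)} 18 J = \left(\frac{11}{2} + 5 \cdot 2\right) 18 \left(-16\right) = \left(\frac{11}{2} + 10\right) 18 \left(-16\right) = \frac{31}{2} \cdot 18 \left(-16\right) = 279 \left(-16\right) = -4464$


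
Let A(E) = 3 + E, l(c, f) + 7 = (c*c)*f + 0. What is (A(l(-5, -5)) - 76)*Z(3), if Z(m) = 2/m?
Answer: -410/3 ≈ -136.67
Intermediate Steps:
l(c, f) = -7 + f*c² (l(c, f) = -7 + ((c*c)*f + 0) = -7 + (c²*f + 0) = -7 + (f*c² + 0) = -7 + f*c²)
(A(l(-5, -5)) - 76)*Z(3) = ((3 + (-7 - 5*(-5)²)) - 76)*(2/3) = ((3 + (-7 - 5*25)) - 76)*(2*(⅓)) = ((3 + (-7 - 125)) - 76)*(⅔) = ((3 - 132) - 76)*(⅔) = (-129 - 76)*(⅔) = -205*⅔ = -410/3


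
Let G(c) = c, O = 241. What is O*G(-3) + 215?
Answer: -508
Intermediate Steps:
O*G(-3) + 215 = 241*(-3) + 215 = -723 + 215 = -508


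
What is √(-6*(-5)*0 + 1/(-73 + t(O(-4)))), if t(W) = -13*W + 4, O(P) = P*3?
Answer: √87/87 ≈ 0.10721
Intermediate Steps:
O(P) = 3*P
t(W) = 4 - 13*W
√(-6*(-5)*0 + 1/(-73 + t(O(-4)))) = √(-6*(-5)*0 + 1/(-73 + (4 - 39*(-4)))) = √(30*0 + 1/(-73 + (4 - 13*(-12)))) = √(0 + 1/(-73 + (4 + 156))) = √(0 + 1/(-73 + 160)) = √(0 + 1/87) = √(1/87) = √87/87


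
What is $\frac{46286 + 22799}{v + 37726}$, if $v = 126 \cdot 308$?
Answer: $\frac{69085}{76534} \approx 0.90267$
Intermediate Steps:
$v = 38808$
$\frac{46286 + 22799}{v + 37726} = \frac{46286 + 22799}{38808 + 37726} = \frac{69085}{76534}$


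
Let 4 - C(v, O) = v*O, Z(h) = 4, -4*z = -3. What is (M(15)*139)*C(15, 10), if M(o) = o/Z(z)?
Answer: -152205/2 ≈ -76103.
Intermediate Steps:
z = ¾ (z = -¼*(-3) = ¾ ≈ 0.75000)
C(v, O) = 4 - O*v (C(v, O) = 4 - v*O = 4 - O*v)
M(o) = o/4
(M(15)*139)*C(15, 10) = (((¼)*15)*139)*(4 - 1*10*15) = ((15/4)*139)*(4 - 150) = (2085/4)*(-146) = -152205/2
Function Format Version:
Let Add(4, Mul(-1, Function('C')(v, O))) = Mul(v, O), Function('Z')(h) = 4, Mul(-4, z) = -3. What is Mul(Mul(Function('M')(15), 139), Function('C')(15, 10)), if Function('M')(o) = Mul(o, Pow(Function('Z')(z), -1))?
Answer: Rational(-152205, 2) ≈ -76103.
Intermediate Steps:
z = Rational(3, 4) (z = Mul(Rational(-1, 4), -3) = Rational(3, 4) ≈ 0.75000)
Function('C')(v, O) = Add(4, Mul(-1, O, v)) (Function('C')(v, O) = Add(4, Mul(-1, Mul(v, O))) = Add(4, Mul(-1, Mul(O, v))) = Add(4, Mul(-1, O, v)))
Function('M')(o) = Mul(Rational(1, 4), o) (Function('M')(o) = Mul(o, Pow(4, -1)) = Mul(o, Rational(1, 4)) = Mul(Rational(1, 4), o))
Mul(Mul(Function('M')(15), 139), Function('C')(15, 10)) = Mul(Mul(Mul(Rational(1, 4), 15), 139), Add(4, Mul(-1, 10, 15))) = Mul(Mul(Rational(15, 4), 139), Add(4, -150)) = Mul(Rational(2085, 4), -146) = Rational(-152205, 2)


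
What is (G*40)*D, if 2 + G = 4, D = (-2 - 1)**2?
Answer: 720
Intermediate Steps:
D = 9 (D = (-3)**2 = 9)
G = 2 (G = -2 + 4 = 2)
(G*40)*D = (2*40)*9 = 80*9 = 720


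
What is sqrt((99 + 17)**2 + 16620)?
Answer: 2*sqrt(7519) ≈ 173.42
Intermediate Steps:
sqrt((99 + 17)**2 + 16620) = sqrt(116**2 + 16620) = sqrt(13456 + 16620) = sqrt(30076) = 2*sqrt(7519)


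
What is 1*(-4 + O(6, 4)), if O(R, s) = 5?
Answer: 1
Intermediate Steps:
1*(-4 + O(6, 4)) = 1*(-4 + 5) = 1*1 = 1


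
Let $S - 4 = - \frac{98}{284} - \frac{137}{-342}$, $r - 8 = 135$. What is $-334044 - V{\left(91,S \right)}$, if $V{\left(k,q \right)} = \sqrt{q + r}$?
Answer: $-334044 - \frac{\sqrt{2408505949}}{4047} \approx -3.3406 \cdot 10^{5}$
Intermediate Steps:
$r = 143$ ($r = 8 + 135 = 143$)
$S = \frac{49238}{12141}$ ($S = 4 - \left(- \frac{137}{342} + \frac{49}{142}\right) = 4 - - \frac{674}{12141} = 4 + \left(- \frac{49}{142} + \frac{137}{342}\right) = 4 + \frac{674}{12141} = \frac{49238}{12141} \approx 4.0555$)
$V{\left(k,q \right)} = \sqrt{143 + q}$ ($V{\left(k,q \right)} = \sqrt{q + 143} = \sqrt{143 + q}$)
$-334044 - V{\left(91,S \right)} = -334044 - \sqrt{143 + \frac{49238}{12141}} = -334044 - \sqrt{\frac{1785401}{12141}} = -334044 - \frac{\sqrt{2408505949}}{4047}$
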